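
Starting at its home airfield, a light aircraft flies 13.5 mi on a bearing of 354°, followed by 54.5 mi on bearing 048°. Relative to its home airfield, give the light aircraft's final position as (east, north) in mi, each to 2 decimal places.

(39.09, 49.89)

Leg 1 (354°, 13.5 mi): east 13.5 sin 354° = -1.41, north 13.5 cos 354° = 13.43
Leg 2 (048°, 54.5 mi): east 54.5 sin 48° = 40.50, north 54.5 cos 48° = 36.47
Summing: 39.09 mi east, 49.89 mi north → (39.09, 49.89).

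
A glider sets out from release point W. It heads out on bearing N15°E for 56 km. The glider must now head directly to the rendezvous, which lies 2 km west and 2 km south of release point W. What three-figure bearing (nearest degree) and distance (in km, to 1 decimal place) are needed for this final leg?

Leg 1 (N15°E, 56 km): east 56 sin 15° = 14.49, north 56 cos 15° = 54.09
Current position: (14.49, 54.09). Target: (-2, -2). Remaining: Δeast = -16.49, Δnorth = -56.09.
Bearing = atan2(-16.49, -56.09) mod 360° = 196.39°; distance = √((-16.49)² + (-56.09)²) = 58.467 km.

196°, 58.5 km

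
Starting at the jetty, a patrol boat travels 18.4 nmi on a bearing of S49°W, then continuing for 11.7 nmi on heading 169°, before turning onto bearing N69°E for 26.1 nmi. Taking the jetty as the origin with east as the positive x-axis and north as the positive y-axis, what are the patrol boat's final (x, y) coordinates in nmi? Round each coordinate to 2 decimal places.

(12.71, -14.20)

Leg 1 (S49°W, 18.4 nmi): east 18.4 sin 229° = -13.89, north 18.4 cos 229° = -12.07
Leg 2 (169°, 11.7 nmi): east 11.7 sin 169° = 2.23, north 11.7 cos 169° = -11.49
Leg 3 (N69°E, 26.1 nmi): east 26.1 sin 69° = 24.37, north 26.1 cos 69° = 9.35
Summing: 12.71 nmi east, -14.20 nmi north → (12.71, -14.20).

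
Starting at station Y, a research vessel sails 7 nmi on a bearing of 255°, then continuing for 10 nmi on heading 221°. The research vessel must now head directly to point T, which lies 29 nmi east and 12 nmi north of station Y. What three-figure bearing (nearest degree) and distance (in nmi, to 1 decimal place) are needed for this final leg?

Leg 1 (255°, 7 nmi): east 7 sin 255° = -6.76, north 7 cos 255° = -1.81
Leg 2 (221°, 10 nmi): east 10 sin 221° = -6.56, north 10 cos 221° = -7.55
Current position: (-13.32, -9.36). Target: (29, 12). Remaining: Δeast = 42.32, Δnorth = 21.36.
Bearing = atan2(42.32, 21.36) mod 360° = 63.22°; distance = √((42.32)² + (21.36)²) = 47.406 nmi.

063°, 47.4 nmi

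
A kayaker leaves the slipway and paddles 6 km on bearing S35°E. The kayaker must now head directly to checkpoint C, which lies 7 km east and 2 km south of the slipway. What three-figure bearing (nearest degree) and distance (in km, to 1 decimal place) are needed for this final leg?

051°, 4.6 km

Leg 1 (S35°E, 6 km): east 6 sin 145° = 3.44, north 6 cos 145° = -4.91
Current position: (3.44, -4.91). Target: (7, -2). Remaining: Δeast = 3.56, Δnorth = 2.91.
Bearing = atan2(3.56, 2.91) mod 360° = 50.68°; distance = √((3.56)² + (2.91)²) = 4.600 km.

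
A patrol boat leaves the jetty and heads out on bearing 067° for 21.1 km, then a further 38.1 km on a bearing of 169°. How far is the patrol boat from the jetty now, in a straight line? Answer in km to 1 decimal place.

Leg 1 (067°, 21.1 km): east 21.1 sin 67° = 19.42, north 21.1 cos 67° = 8.24
Leg 2 (169°, 38.1 km): east 38.1 sin 169° = 7.27, north 38.1 cos 169° = -37.40
Net: 26.69 east, -29.16 north. Distance = √((26.69)² + (-29.16)²) = 39.529 km.

39.5 km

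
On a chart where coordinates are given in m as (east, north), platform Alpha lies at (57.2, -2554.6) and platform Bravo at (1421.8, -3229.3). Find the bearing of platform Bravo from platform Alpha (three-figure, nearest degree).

116°

Δeast = 1421.8 − 57.2 = 1364.60; Δnorth = -3229.3 − -2554.6 = -674.70.
Bearing = atan2(Δeast, Δnorth) mod 360° = 116.31° ≈ 116°.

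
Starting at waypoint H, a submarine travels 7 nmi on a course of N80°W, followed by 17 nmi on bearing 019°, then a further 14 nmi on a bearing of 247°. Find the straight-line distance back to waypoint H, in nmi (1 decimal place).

18.5 nmi

Leg 1 (N80°W, 7 nmi): east 7 sin 280° = -6.89, north 7 cos 280° = 1.22
Leg 2 (019°, 17 nmi): east 17 sin 19° = 5.53, north 17 cos 19° = 16.07
Leg 3 (247°, 14 nmi): east 14 sin 247° = -12.89, north 14 cos 247° = -5.47
Net: -14.25 east, 11.82 north. Distance = √((-14.25)² + (11.82)²) = 18.511 nmi.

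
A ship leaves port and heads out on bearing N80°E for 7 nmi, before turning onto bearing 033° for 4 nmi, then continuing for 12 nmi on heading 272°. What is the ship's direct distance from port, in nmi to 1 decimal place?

5.8 nmi

Leg 1 (N80°E, 7 nmi): east 7 sin 80° = 6.89, north 7 cos 80° = 1.22
Leg 2 (033°, 4 nmi): east 4 sin 33° = 2.18, north 4 cos 33° = 3.35
Leg 3 (272°, 12 nmi): east 12 sin 272° = -11.99, north 12 cos 272° = 0.42
Net: -2.92 east, 4.99 north. Distance = √((-2.92)² + (4.99)²) = 5.781 nmi.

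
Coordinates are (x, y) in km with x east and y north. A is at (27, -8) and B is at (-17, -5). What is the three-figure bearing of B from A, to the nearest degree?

Δeast = -17 − 27 = -44.00; Δnorth = -5 − -8 = 3.00.
Bearing = atan2(Δeast, Δnorth) mod 360° = 273.90° ≈ 274°.

274°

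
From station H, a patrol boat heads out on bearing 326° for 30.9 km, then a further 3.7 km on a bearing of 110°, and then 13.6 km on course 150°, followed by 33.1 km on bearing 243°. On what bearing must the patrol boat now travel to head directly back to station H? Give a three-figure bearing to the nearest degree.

086°

Leg 1 (326°, 30.9 km): east 30.9 sin 326° = -17.28, north 30.9 cos 326° = 25.62
Leg 2 (110°, 3.7 km): east 3.7 sin 110° = 3.48, north 3.7 cos 110° = -1.27
Leg 3 (150°, 13.6 km): east 13.6 sin 150° = 6.80, north 13.6 cos 150° = -11.78
Leg 4 (243°, 33.1 km): east 33.1 sin 243° = -29.49, north 33.1 cos 243° = -15.03
Net displacement: -36.49 east, -2.45 north. Direction back to start is (36.49, 2.45): bearing = atan2(36.49, 2.45) mod 360° = 86.15° ≈ 086°.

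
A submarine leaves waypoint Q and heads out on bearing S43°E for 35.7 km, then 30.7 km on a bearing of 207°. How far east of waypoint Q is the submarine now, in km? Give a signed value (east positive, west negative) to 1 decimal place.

Leg 1 (S43°E, 35.7 km): east 35.7 sin 137° = 24.35, north 35.7 cos 137° = -26.11
Leg 2 (207°, 30.7 km): east 30.7 sin 207° = -13.94, north 30.7 cos 207° = -27.35
Net east component: 10.41 km.

10.4 km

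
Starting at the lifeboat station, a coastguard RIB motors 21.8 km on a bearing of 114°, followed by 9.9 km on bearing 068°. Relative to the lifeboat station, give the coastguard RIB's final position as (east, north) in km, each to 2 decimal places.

(29.09, -5.16)

Leg 1 (114°, 21.8 km): east 21.8 sin 114° = 19.92, north 21.8 cos 114° = -8.87
Leg 2 (068°, 9.9 km): east 9.9 sin 68° = 9.18, north 9.9 cos 68° = 3.71
Summing: 29.09 km east, -5.16 km north → (29.09, -5.16).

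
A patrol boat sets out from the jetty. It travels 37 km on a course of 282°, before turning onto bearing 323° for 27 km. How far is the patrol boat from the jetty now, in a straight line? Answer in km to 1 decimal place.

60.0 km

Leg 1 (282°, 37 km): east 37 sin 282° = -36.19, north 37 cos 282° = 7.69
Leg 2 (323°, 27 km): east 27 sin 323° = -16.25, north 27 cos 323° = 21.56
Net: -52.44 east, 29.26 north. Distance = √((-52.44)² + (29.26)²) = 60.049 km.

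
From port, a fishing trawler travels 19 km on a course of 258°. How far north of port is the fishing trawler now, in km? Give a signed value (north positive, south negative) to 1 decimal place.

-4.0 km

Leg 1 (258°, 19 km): east 19 sin 258° = -18.58, north 19 cos 258° = -3.95
Net north component: -3.95 km.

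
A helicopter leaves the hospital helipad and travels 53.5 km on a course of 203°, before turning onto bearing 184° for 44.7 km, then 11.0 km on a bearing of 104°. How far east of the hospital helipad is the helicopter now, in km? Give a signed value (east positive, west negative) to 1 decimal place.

Leg 1 (203°, 53.5 km): east 53.5 sin 203° = -20.90, north 53.5 cos 203° = -49.25
Leg 2 (184°, 44.7 km): east 44.7 sin 184° = -3.12, north 44.7 cos 184° = -44.59
Leg 3 (104°, 11.0 km): east 11.0 sin 104° = 10.67, north 11.0 cos 104° = -2.66
Net east component: -13.35 km.

-13.3 km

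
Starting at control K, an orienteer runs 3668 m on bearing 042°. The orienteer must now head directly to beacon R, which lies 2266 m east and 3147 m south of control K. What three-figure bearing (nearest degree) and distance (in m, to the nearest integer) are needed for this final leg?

182°, 5876 m

Leg 1 (042°, 3668 m): east 3668 sin 42° = 2454.37, north 3668 cos 42° = 2725.86
Current position: (2454.37, 2725.86). Target: (2266, -3147). Remaining: Δeast = -188.37, Δnorth = -5872.86.
Bearing = atan2(-188.37, -5872.86) mod 360° = 181.84°; distance = √((-188.37)² + (-5872.86)²) = 5875.875 m.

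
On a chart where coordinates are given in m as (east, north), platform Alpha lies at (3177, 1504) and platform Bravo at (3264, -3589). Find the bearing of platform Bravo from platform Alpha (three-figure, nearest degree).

179°

Δeast = 3264 − 3177 = 87.00; Δnorth = -3589 − 1504 = -5093.00.
Bearing = atan2(Δeast, Δnorth) mod 360° = 179.02° ≈ 179°.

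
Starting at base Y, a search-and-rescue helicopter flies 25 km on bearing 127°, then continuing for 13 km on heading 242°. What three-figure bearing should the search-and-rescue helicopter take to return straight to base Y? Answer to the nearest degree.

Leg 1 (127°, 25 km): east 25 sin 127° = 19.97, north 25 cos 127° = -15.05
Leg 2 (242°, 13 km): east 13 sin 242° = -11.48, north 13 cos 242° = -6.10
Net displacement: 8.49 east, -21.15 north. Direction back to start is (-8.49, 21.15): bearing = atan2(-8.49, 21.15) mod 360° = 338.13° ≈ 338°.

338°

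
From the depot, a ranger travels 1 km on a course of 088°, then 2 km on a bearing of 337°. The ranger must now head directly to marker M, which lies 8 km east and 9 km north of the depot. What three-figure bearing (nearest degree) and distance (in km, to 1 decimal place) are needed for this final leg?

048°, 10.6 km

Leg 1 (088°, 1 km): east 1 sin 88° = 1.00, north 1 cos 88° = 0.03
Leg 2 (337°, 2 km): east 2 sin 337° = -0.78, north 2 cos 337° = 1.84
Current position: (0.22, 1.88). Target: (8, 9). Remaining: Δeast = 7.78, Δnorth = 7.12.
Bearing = atan2(7.78, 7.12) mod 360° = 47.53°; distance = √((7.78)² + (7.12)²) = 10.551 km.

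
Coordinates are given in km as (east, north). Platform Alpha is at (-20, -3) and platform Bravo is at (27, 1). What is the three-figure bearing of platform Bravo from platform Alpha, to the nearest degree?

085°

Δeast = 27 − -20 = 47.00; Δnorth = 1 − -3 = 4.00.
Bearing = atan2(Δeast, Δnorth) mod 360° = 85.14° ≈ 085°.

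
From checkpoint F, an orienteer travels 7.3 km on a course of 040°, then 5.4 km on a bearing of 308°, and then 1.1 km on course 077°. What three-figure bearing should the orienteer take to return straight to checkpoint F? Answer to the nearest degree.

189°

Leg 1 (040°, 7.3 km): east 7.3 sin 40° = 4.69, north 7.3 cos 40° = 5.59
Leg 2 (308°, 5.4 km): east 5.4 sin 308° = -4.26, north 5.4 cos 308° = 3.32
Leg 3 (077°, 1.1 km): east 1.1 sin 77° = 1.07, north 1.1 cos 77° = 0.25
Net displacement: 1.51 east, 9.16 north. Direction back to start is (-1.51, -9.16): bearing = atan2(-1.51, -9.16) mod 360° = 189.35° ≈ 189°.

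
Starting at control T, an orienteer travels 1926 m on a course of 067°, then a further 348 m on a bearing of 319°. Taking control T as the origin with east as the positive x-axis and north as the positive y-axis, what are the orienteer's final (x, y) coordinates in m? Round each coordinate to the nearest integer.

Leg 1 (067°, 1926 m): east 1926 sin 67° = 1772.89, north 1926 cos 67° = 752.55
Leg 2 (319°, 348 m): east 348 sin 319° = -228.31, north 348 cos 319° = 262.64
Summing: 1544.58 m east, 1015.19 m north → (1545, 1015).

(1545, 1015)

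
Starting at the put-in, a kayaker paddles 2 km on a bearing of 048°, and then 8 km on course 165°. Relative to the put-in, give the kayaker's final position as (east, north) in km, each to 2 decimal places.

(3.56, -6.39)

Leg 1 (048°, 2 km): east 2 sin 48° = 1.49, north 2 cos 48° = 1.34
Leg 2 (165°, 8 km): east 8 sin 165° = 2.07, north 8 cos 165° = -7.73
Summing: 3.56 km east, -6.39 km north → (3.56, -6.39).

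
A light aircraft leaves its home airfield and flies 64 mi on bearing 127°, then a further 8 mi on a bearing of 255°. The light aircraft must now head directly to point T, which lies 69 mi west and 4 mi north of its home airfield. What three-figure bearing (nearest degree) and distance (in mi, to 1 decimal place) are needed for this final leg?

292°, 120.9 mi

Leg 1 (127°, 64 mi): east 64 sin 127° = 51.11, north 64 cos 127° = -38.52
Leg 2 (255°, 8 mi): east 8 sin 255° = -7.73, north 8 cos 255° = -2.07
Current position: (43.39, -40.59). Target: (-69, 4). Remaining: Δeast = -112.39, Δnorth = 44.59.
Bearing = atan2(-112.39, 44.59) mod 360° = 291.64°; distance = √((-112.39)² + (44.59)²) = 120.907 mi.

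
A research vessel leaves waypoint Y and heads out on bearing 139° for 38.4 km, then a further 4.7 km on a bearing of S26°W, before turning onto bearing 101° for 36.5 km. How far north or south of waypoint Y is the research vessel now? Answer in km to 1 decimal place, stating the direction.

40.2 km south

Leg 1 (139°, 38.4 km): east 38.4 sin 139° = 25.19, north 38.4 cos 139° = -28.98
Leg 2 (S26°W, 4.7 km): east 4.7 sin 206° = -2.06, north 4.7 cos 206° = -4.22
Leg 3 (101°, 36.5 km): east 36.5 sin 101° = 35.83, north 36.5 cos 101° = -6.96
Net north component: -40.17 km.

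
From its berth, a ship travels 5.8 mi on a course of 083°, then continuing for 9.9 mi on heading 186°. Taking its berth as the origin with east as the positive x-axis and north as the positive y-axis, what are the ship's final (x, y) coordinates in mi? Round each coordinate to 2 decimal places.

(4.72, -9.14)

Leg 1 (083°, 5.8 mi): east 5.8 sin 83° = 5.76, north 5.8 cos 83° = 0.71
Leg 2 (186°, 9.9 mi): east 9.9 sin 186° = -1.03, north 9.9 cos 186° = -9.85
Summing: 4.72 mi east, -9.14 mi north → (4.72, -9.14).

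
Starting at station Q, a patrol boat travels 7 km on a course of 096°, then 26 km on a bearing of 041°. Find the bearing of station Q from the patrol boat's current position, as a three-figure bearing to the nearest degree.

232°

Leg 1 (096°, 7 km): east 7 sin 96° = 6.96, north 7 cos 96° = -0.73
Leg 2 (041°, 26 km): east 26 sin 41° = 17.06, north 26 cos 41° = 19.62
Net displacement: 24.02 east, 18.89 north. Direction back to start is (-24.02, -18.89): bearing = atan2(-24.02, -18.89) mod 360° = 231.82° ≈ 232°.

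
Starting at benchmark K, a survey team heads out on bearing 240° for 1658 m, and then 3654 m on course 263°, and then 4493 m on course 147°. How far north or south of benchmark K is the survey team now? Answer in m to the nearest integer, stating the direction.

Leg 1 (240°, 1658 m): east 1658 sin 240° = -1435.87, north 1658 cos 240° = -829.00
Leg 2 (263°, 3654 m): east 3654 sin 263° = -3626.76, north 3654 cos 263° = -445.31
Leg 3 (147°, 4493 m): east 4493 sin 147° = 2447.06, north 4493 cos 147° = -3768.15
Net north component: -5042.46 m.

5042 m south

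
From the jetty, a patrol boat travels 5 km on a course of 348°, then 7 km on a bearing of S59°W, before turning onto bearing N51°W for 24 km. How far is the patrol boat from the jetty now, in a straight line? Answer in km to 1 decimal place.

30.5 km

Leg 1 (348°, 5 km): east 5 sin 348° = -1.04, north 5 cos 348° = 4.89
Leg 2 (S59°W, 7 km): east 7 sin 239° = -6.00, north 7 cos 239° = -3.61
Leg 3 (N51°W, 24 km): east 24 sin 309° = -18.65, north 24 cos 309° = 15.10
Net: -25.69 east, 16.39 north. Distance = √((-25.69)² + (16.39)²) = 30.474 km.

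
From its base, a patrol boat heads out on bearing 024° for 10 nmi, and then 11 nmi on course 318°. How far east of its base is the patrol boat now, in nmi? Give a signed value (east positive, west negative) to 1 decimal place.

-3.3 nmi

Leg 1 (024°, 10 nmi): east 10 sin 24° = 4.07, north 10 cos 24° = 9.14
Leg 2 (318°, 11 nmi): east 11 sin 318° = -7.36, north 11 cos 318° = 8.17
Net east component: -3.29 nmi.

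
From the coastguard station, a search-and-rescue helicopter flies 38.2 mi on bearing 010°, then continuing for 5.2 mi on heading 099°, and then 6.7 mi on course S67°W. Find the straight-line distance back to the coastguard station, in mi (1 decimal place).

34.6 mi

Leg 1 (010°, 38.2 mi): east 38.2 sin 10° = 6.63, north 38.2 cos 10° = 37.62
Leg 2 (099°, 5.2 mi): east 5.2 sin 99° = 5.14, north 5.2 cos 99° = -0.81
Leg 3 (S67°W, 6.7 mi): east 6.7 sin 247° = -6.17, north 6.7 cos 247° = -2.62
Net: 5.60 east, 34.19 north. Distance = √((5.60)² + (34.19)²) = 34.644 mi.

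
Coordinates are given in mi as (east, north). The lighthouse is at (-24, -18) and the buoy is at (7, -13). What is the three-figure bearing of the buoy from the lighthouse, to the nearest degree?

081°

Δeast = 7 − -24 = 31.00; Δnorth = -13 − -18 = 5.00.
Bearing = atan2(Δeast, Δnorth) mod 360° = 80.84° ≈ 081°.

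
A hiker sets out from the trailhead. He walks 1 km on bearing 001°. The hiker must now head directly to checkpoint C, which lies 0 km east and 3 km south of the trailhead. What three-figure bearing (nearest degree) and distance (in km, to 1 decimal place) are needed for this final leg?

180°, 4.0 km

Leg 1 (001°, 1 km): east 1 sin 1° = 0.02, north 1 cos 1° = 1.00
Current position: (0.02, 1.00). Target: (0, -3). Remaining: Δeast = -0.02, Δnorth = -4.00.
Bearing = atan2(-0.02, -4.00) mod 360° = 180.25°; distance = √((-0.02)² + (-4.00)²) = 4.000 km.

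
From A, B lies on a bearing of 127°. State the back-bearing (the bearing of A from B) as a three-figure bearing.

Back-bearing = 127° + 180° = 307°.

307°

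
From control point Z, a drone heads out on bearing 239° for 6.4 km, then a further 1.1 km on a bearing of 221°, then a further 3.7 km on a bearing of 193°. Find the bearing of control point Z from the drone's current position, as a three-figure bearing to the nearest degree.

042°

Leg 1 (239°, 6.4 km): east 6.4 sin 239° = -5.49, north 6.4 cos 239° = -3.30
Leg 2 (221°, 1.1 km): east 1.1 sin 221° = -0.72, north 1.1 cos 221° = -0.83
Leg 3 (193°, 3.7 km): east 3.7 sin 193° = -0.83, north 3.7 cos 193° = -3.61
Net displacement: -7.04 east, -7.73 north. Direction back to start is (7.04, 7.73): bearing = atan2(7.04, 7.73) mod 360° = 42.32° ≈ 042°.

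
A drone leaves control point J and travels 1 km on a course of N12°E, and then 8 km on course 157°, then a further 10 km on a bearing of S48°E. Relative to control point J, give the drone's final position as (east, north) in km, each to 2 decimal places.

Leg 1 (N12°E, 1 km): east 1 sin 12° = 0.21, north 1 cos 12° = 0.98
Leg 2 (157°, 8 km): east 8 sin 157° = 3.13, north 8 cos 157° = -7.36
Leg 3 (S48°E, 10 km): east 10 sin 132° = 7.43, north 10 cos 132° = -6.69
Summing: 10.77 km east, -13.08 km north → (10.77, -13.08).

(10.77, -13.08)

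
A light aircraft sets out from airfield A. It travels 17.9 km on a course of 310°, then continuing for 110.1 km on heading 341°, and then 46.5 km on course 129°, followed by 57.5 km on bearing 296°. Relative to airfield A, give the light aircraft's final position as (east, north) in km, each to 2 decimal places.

Leg 1 (310°, 17.9 km): east 17.9 sin 310° = -13.71, north 17.9 cos 310° = 11.51
Leg 2 (341°, 110.1 km): east 110.1 sin 341° = -35.85, north 110.1 cos 341° = 104.10
Leg 3 (129°, 46.5 km): east 46.5 sin 129° = 36.14, north 46.5 cos 129° = -29.26
Leg 4 (296°, 57.5 km): east 57.5 sin 296° = -51.68, north 57.5 cos 296° = 25.21
Summing: -65.10 km east, 111.55 km north → (-65.10, 111.55).

(-65.10, 111.55)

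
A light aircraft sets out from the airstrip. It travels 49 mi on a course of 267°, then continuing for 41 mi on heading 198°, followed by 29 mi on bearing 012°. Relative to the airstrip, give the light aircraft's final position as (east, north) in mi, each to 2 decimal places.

(-55.57, -13.19)

Leg 1 (267°, 49 mi): east 49 sin 267° = -48.93, north 49 cos 267° = -2.56
Leg 2 (198°, 41 mi): east 41 sin 198° = -12.67, north 41 cos 198° = -38.99
Leg 3 (012°, 29 mi): east 29 sin 12° = 6.03, north 29 cos 12° = 28.37
Summing: -55.57 mi east, -13.19 mi north → (-55.57, -13.19).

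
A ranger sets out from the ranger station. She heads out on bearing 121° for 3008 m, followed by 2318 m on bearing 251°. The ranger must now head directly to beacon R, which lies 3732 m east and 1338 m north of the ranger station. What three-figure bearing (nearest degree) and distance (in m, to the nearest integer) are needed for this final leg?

043°, 4945 m

Leg 1 (121°, 3008 m): east 3008 sin 121° = 2578.36, north 3008 cos 121° = -1549.23
Leg 2 (251°, 2318 m): east 2318 sin 251° = -2191.71, north 2318 cos 251° = -754.67
Current position: (386.65, -2303.90). Target: (3732, 1338). Remaining: Δeast = 3345.35, Δnorth = 3641.90.
Bearing = atan2(3345.35, 3641.90) mod 360° = 42.57°; distance = √((3345.35)² + (3641.90)²) = 4945.183 m.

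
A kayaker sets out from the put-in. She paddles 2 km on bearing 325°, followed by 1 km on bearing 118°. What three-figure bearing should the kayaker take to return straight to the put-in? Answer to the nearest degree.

Leg 1 (325°, 2 km): east 2 sin 325° = -1.15, north 2 cos 325° = 1.64
Leg 2 (118°, 1 km): east 1 sin 118° = 0.88, north 1 cos 118° = -0.47
Net displacement: -0.26 east, 1.17 north. Direction back to start is (0.26, -1.17): bearing = atan2(0.26, -1.17) mod 360° = 167.26° ≈ 167°.

167°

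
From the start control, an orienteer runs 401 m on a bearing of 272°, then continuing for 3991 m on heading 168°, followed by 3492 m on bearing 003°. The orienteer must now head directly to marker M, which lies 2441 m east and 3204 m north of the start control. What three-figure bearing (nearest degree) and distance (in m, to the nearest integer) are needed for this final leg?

027°, 4044 m

Leg 1 (272°, 401 m): east 401 sin 272° = -400.76, north 401 cos 272° = 13.99
Leg 2 (168°, 3991 m): east 3991 sin 168° = 829.78, north 3991 cos 168° = -3903.79
Leg 3 (003°, 3492 m): east 3492 sin 3° = 182.76, north 3492 cos 3° = 3487.21
Current position: (611.78, -402.58). Target: (2441, 3204). Remaining: Δeast = 1829.22, Δnorth = 3606.58.
Bearing = atan2(1829.22, 3606.58) mod 360° = 26.89°; distance = √((1829.22)² + (3606.58)²) = 4043.941 m.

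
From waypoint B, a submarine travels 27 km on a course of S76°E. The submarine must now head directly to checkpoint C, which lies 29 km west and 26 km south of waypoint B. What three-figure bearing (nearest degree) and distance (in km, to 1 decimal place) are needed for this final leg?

Leg 1 (S76°E, 27 km): east 27 sin 104° = 26.20, north 27 cos 104° = -6.53
Current position: (26.20, -6.53). Target: (-29, -26). Remaining: Δeast = -55.20, Δnorth = -19.47.
Bearing = atan2(-55.20, -19.47) mod 360° = 250.57°; distance = √((-55.20)² + (-19.47)²) = 58.531 km.

251°, 58.5 km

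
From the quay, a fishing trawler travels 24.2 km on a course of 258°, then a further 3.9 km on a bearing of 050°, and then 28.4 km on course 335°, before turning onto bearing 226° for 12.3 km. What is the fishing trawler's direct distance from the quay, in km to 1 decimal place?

44.0 km

Leg 1 (258°, 24.2 km): east 24.2 sin 258° = -23.67, north 24.2 cos 258° = -5.03
Leg 2 (050°, 3.9 km): east 3.9 sin 50° = 2.99, north 3.9 cos 50° = 2.51
Leg 3 (335°, 28.4 km): east 28.4 sin 335° = -12.00, north 28.4 cos 335° = 25.74
Leg 4 (226°, 12.3 km): east 12.3 sin 226° = -8.85, north 12.3 cos 226° = -8.54
Net: -41.53 east, 14.67 north. Distance = √((-41.53)² + (14.67)²) = 44.049 km.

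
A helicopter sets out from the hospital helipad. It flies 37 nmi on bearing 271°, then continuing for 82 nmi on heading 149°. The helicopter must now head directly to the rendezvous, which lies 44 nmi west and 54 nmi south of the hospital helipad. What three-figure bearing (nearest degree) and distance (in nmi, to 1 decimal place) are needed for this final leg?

Leg 1 (271°, 37 nmi): east 37 sin 271° = -36.99, north 37 cos 271° = 0.65
Leg 2 (149°, 82 nmi): east 82 sin 149° = 42.23, north 82 cos 149° = -70.29
Current position: (5.24, -69.64). Target: (-44, -54). Remaining: Δeast = -49.24, Δnorth = 15.64.
Bearing = atan2(-49.24, 15.64) mod 360° = 287.62°; distance = √((-49.24)² + (15.64)²) = 51.664 nmi.

288°, 51.7 nmi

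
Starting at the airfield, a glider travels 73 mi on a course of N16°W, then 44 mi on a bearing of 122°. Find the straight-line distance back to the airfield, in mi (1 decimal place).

49.9 mi

Leg 1 (N16°W, 73 mi): east 73 sin 344° = -20.12, north 73 cos 344° = 70.17
Leg 2 (122°, 44 mi): east 44 sin 122° = 37.31, north 44 cos 122° = -23.32
Net: 17.19 east, 46.86 north. Distance = √((17.19)² + (46.86)²) = 49.910 mi.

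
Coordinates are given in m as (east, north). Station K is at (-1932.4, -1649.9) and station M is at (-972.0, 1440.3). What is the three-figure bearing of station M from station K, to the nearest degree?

017°

Δeast = -972.0 − -1932.4 = 960.40; Δnorth = 1440.3 − -1649.9 = 3090.20.
Bearing = atan2(Δeast, Δnorth) mod 360° = 17.26° ≈ 017°.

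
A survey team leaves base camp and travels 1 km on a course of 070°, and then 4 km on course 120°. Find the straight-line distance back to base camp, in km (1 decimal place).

Leg 1 (070°, 1 km): east 1 sin 70° = 0.94, north 1 cos 70° = 0.34
Leg 2 (120°, 4 km): east 4 sin 120° = 3.46, north 4 cos 120° = -2.00
Net: 4.40 east, -1.66 north. Distance = √((4.40)² + (-1.66)²) = 4.706 km.

4.7 km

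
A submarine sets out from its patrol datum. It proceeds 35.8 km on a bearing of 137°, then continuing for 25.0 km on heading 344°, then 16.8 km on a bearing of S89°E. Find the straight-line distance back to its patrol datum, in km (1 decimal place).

34.4 km

Leg 1 (137°, 35.8 km): east 35.8 sin 137° = 24.42, north 35.8 cos 137° = -26.18
Leg 2 (344°, 25.0 km): east 25.0 sin 344° = -6.89, north 25.0 cos 344° = 24.03
Leg 3 (S89°E, 16.8 km): east 16.8 sin 91° = 16.80, north 16.8 cos 91° = -0.29
Net: 34.32 east, -2.44 north. Distance = √((34.32)² + (-2.44)²) = 34.409 km.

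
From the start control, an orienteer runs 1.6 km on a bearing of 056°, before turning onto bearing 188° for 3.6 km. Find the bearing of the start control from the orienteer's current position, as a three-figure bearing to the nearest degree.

343°

Leg 1 (056°, 1.6 km): east 1.6 sin 56° = 1.33, north 1.6 cos 56° = 0.89
Leg 2 (188°, 3.6 km): east 3.6 sin 188° = -0.50, north 3.6 cos 188° = -3.56
Net displacement: 0.83 east, -2.67 north. Direction back to start is (-0.83, 2.67): bearing = atan2(-0.83, 2.67) mod 360° = 342.82° ≈ 343°.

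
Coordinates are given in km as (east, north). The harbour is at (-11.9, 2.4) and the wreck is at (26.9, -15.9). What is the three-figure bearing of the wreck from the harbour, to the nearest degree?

115°

Δeast = 26.9 − -11.9 = 38.80; Δnorth = -15.9 − 2.4 = -18.30.
Bearing = atan2(Δeast, Δnorth) mod 360° = 115.25° ≈ 115°.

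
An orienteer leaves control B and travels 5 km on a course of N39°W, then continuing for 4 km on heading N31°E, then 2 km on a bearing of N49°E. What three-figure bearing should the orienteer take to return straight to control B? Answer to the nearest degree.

Leg 1 (N39°W, 5 km): east 5 sin 321° = -3.15, north 5 cos 321° = 3.89
Leg 2 (N31°E, 4 km): east 4 sin 31° = 2.06, north 4 cos 31° = 3.43
Leg 3 (N49°E, 2 km): east 2 sin 49° = 1.51, north 2 cos 49° = 1.31
Net displacement: 0.42 east, 8.63 north. Direction back to start is (-0.42, -8.63): bearing = atan2(-0.42, -8.63) mod 360° = 182.81° ≈ 183°.

183°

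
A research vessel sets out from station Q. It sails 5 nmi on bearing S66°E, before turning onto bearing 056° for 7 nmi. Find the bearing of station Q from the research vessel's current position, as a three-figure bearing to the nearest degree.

260°

Leg 1 (S66°E, 5 nmi): east 5 sin 114° = 4.57, north 5 cos 114° = -2.03
Leg 2 (056°, 7 nmi): east 7 sin 56° = 5.80, north 7 cos 56° = 3.91
Net displacement: 10.37 east, 1.88 north. Direction back to start is (-10.37, -1.88): bearing = atan2(-10.37, -1.88) mod 360° = 259.72° ≈ 260°.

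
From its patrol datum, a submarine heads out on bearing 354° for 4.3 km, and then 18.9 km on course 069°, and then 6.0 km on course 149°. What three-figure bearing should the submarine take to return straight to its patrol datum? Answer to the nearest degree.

254°

Leg 1 (354°, 4.3 km): east 4.3 sin 354° = -0.45, north 4.3 cos 354° = 4.28
Leg 2 (069°, 18.9 km): east 18.9 sin 69° = 17.64, north 18.9 cos 69° = 6.77
Leg 3 (149°, 6.0 km): east 6.0 sin 149° = 3.09, north 6.0 cos 149° = -5.14
Net displacement: 20.29 east, 5.91 north. Direction back to start is (-20.29, -5.91): bearing = atan2(-20.29, -5.91) mod 360° = 253.77° ≈ 254°.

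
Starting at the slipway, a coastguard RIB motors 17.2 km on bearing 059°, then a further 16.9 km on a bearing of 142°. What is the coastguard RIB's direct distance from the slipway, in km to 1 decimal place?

25.5 km

Leg 1 (059°, 17.2 km): east 17.2 sin 59° = 14.74, north 17.2 cos 59° = 8.86
Leg 2 (142°, 16.9 km): east 16.9 sin 142° = 10.40, north 16.9 cos 142° = -13.32
Net: 25.15 east, -4.46 north. Distance = √((25.15)² + (-4.46)²) = 25.540 km.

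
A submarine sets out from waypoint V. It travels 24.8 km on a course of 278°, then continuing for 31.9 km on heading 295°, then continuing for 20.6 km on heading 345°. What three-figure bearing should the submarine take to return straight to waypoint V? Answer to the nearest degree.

Leg 1 (278°, 24.8 km): east 24.8 sin 278° = -24.56, north 24.8 cos 278° = 3.45
Leg 2 (295°, 31.9 km): east 31.9 sin 295° = -28.91, north 31.9 cos 295° = 13.48
Leg 3 (345°, 20.6 km): east 20.6 sin 345° = -5.33, north 20.6 cos 345° = 19.90
Net displacement: -58.80 east, 36.83 north. Direction back to start is (58.80, -36.83): bearing = atan2(58.80, -36.83) mod 360° = 122.06° ≈ 122°.

122°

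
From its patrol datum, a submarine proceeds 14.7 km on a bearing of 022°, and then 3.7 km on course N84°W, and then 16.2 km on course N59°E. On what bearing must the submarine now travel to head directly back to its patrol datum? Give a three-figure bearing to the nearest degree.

215°

Leg 1 (022°, 14.7 km): east 14.7 sin 22° = 5.51, north 14.7 cos 22° = 13.63
Leg 2 (N84°W, 3.7 km): east 3.7 sin 276° = -3.68, north 3.7 cos 276° = 0.39
Leg 3 (N59°E, 16.2 km): east 16.2 sin 59° = 13.89, north 16.2 cos 59° = 8.34
Net displacement: 15.71 east, 22.36 north. Direction back to start is (-15.71, -22.36): bearing = atan2(-15.71, -22.36) mod 360° = 215.10° ≈ 215°.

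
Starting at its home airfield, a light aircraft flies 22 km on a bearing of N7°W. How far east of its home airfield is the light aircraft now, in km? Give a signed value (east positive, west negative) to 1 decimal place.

-2.7 km

Leg 1 (N7°W, 22 km): east 22 sin 353° = -2.68, north 22 cos 353° = 21.84
Net east component: -2.68 km.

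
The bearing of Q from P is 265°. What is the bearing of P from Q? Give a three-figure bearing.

Back-bearing = 265° − 180° = 085°.

085°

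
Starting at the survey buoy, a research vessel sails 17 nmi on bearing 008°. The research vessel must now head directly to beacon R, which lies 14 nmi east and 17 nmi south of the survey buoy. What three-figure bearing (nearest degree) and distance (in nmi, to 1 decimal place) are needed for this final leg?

Leg 1 (008°, 17 nmi): east 17 sin 8° = 2.37, north 17 cos 8° = 16.83
Current position: (2.37, 16.83). Target: (14, -17). Remaining: Δeast = 11.63, Δnorth = -33.83.
Bearing = atan2(11.63, -33.83) mod 360° = 161.02°; distance = √((11.63)² + (-33.83)²) = 35.779 nmi.

161°, 35.8 nmi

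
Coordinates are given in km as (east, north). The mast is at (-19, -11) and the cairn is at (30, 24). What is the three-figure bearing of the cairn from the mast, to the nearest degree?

Δeast = 30 − -19 = 49.00; Δnorth = 24 − -11 = 35.00.
Bearing = atan2(Δeast, Δnorth) mod 360° = 54.46° ≈ 054°.

054°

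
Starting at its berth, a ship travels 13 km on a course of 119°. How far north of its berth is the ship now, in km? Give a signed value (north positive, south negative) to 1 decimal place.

-6.3 km

Leg 1 (119°, 13 km): east 13 sin 119° = 11.37, north 13 cos 119° = -6.30
Net north component: -6.30 km.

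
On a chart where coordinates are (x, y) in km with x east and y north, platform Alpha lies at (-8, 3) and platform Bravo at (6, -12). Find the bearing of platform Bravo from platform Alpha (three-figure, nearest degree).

Δeast = 6 − -8 = 14.00; Δnorth = -12 − 3 = -15.00.
Bearing = atan2(Δeast, Δnorth) mod 360° = 136.97° ≈ 137°.

137°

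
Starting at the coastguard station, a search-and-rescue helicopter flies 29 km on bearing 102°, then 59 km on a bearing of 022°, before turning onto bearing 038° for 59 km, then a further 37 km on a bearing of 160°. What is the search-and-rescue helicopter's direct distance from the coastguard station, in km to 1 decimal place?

116.4 km

Leg 1 (102°, 29 km): east 29 sin 102° = 28.37, north 29 cos 102° = -6.03
Leg 2 (022°, 59 km): east 59 sin 22° = 22.10, north 59 cos 22° = 54.70
Leg 3 (038°, 59 km): east 59 sin 38° = 36.32, north 59 cos 38° = 46.49
Leg 4 (160°, 37 km): east 37 sin 160° = 12.65, north 37 cos 160° = -34.77
Net: 99.45 east, 60.40 north. Distance = √((99.45)² + (60.40)²) = 116.351 km.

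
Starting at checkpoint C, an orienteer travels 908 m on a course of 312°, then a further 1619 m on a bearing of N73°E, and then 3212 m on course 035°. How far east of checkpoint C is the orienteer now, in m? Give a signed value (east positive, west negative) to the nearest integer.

2716 m

Leg 1 (312°, 908 m): east 908 sin 312° = -674.78, north 908 cos 312° = 607.57
Leg 2 (N73°E, 1619 m): east 1619 sin 73° = 1548.26, north 1619 cos 73° = 473.35
Leg 3 (035°, 3212 m): east 3212 sin 35° = 1842.33, north 3212 cos 35° = 2631.12
Net east component: 2715.81 m.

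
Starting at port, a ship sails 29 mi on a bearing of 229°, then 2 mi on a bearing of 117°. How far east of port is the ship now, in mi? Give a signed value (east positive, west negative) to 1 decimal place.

-20.1 mi

Leg 1 (229°, 29 mi): east 29 sin 229° = -21.89, north 29 cos 229° = -19.03
Leg 2 (117°, 2 mi): east 2 sin 117° = 1.78, north 2 cos 117° = -0.91
Net east component: -20.10 mi.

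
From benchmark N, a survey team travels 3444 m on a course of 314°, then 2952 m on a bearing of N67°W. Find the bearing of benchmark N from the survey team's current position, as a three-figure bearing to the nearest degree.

Leg 1 (314°, 3444 m): east 3444 sin 314° = -2477.41, north 3444 cos 314° = 2392.40
Leg 2 (N67°W, 2952 m): east 2952 sin 293° = -2717.33, north 2952 cos 293° = 1153.44
Net displacement: -5194.74 east, 3545.84 north. Direction back to start is (5194.74, -3545.84): bearing = atan2(5194.74, -3545.84) mod 360° = 124.32° ≈ 124°.

124°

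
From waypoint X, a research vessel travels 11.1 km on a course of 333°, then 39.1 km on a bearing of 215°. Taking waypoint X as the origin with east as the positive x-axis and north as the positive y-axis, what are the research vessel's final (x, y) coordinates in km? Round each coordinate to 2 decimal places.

Leg 1 (333°, 11.1 km): east 11.1 sin 333° = -5.04, north 11.1 cos 333° = 9.89
Leg 2 (215°, 39.1 km): east 39.1 sin 215° = -22.43, north 39.1 cos 215° = -32.03
Summing: -27.47 km east, -22.14 km north → (-27.47, -22.14).

(-27.47, -22.14)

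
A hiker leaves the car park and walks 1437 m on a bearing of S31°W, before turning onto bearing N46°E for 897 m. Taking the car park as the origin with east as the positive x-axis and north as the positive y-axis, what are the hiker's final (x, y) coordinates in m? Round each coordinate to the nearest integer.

(-95, -609)

Leg 1 (S31°W, 1437 m): east 1437 sin 211° = -740.11, north 1437 cos 211° = -1231.75
Leg 2 (N46°E, 897 m): east 897 sin 46° = 645.25, north 897 cos 46° = 623.11
Summing: -94.86 m east, -608.64 m north → (-95, -609).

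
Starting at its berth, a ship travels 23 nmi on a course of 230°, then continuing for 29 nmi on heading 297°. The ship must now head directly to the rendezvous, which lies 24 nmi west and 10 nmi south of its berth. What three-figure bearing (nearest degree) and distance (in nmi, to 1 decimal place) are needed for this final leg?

Leg 1 (230°, 23 nmi): east 23 sin 230° = -17.62, north 23 cos 230° = -14.78
Leg 2 (297°, 29 nmi): east 29 sin 297° = -25.84, north 29 cos 297° = 13.17
Current position: (-43.46, -1.62). Target: (-24, -10). Remaining: Δeast = 19.46, Δnorth = -8.38.
Bearing = atan2(19.46, -8.38) mod 360° = 113.30°; distance = √((19.46)² + (-8.38)²) = 21.187 nmi.

113°, 21.2 nmi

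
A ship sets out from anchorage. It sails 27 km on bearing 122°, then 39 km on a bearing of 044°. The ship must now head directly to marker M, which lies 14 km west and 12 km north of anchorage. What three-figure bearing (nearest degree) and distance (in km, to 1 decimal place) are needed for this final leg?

268°, 64.0 km

Leg 1 (122°, 27 km): east 27 sin 122° = 22.90, north 27 cos 122° = -14.31
Leg 2 (044°, 39 km): east 39 sin 44° = 27.09, north 39 cos 44° = 28.05
Current position: (49.99, 13.75). Target: (-14, 12). Remaining: Δeast = -63.99, Δnorth = -1.75.
Bearing = atan2(-63.99, -1.75) mod 360° = 268.44°; distance = √((-63.99)² + (-1.75)²) = 64.013 km.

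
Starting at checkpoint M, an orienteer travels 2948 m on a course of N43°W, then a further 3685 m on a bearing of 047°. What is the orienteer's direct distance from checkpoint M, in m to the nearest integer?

Leg 1 (N43°W, 2948 m): east 2948 sin 317° = -2010.53, north 2948 cos 317° = 2156.03
Leg 2 (047°, 3685 m): east 3685 sin 47° = 2695.04, north 3685 cos 47° = 2513.16
Net: 684.51 east, 4669.19 north. Distance = √((684.51)² + (4669.19)²) = 4719.103 m.

4719 m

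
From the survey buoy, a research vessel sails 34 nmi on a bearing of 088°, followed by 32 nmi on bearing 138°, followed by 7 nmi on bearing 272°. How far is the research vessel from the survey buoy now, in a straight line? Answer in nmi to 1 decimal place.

53.3 nmi

Leg 1 (088°, 34 nmi): east 34 sin 88° = 33.98, north 34 cos 88° = 1.19
Leg 2 (138°, 32 nmi): east 32 sin 138° = 21.41, north 32 cos 138° = -23.78
Leg 3 (272°, 7 nmi): east 7 sin 272° = -7.00, north 7 cos 272° = 0.24
Net: 48.40 east, -22.35 north. Distance = √((48.40)² + (-22.35)²) = 53.307 nmi.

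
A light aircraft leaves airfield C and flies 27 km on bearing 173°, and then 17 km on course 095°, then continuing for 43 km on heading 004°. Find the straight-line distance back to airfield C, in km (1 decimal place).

27.4 km

Leg 1 (173°, 27 km): east 27 sin 173° = 3.29, north 27 cos 173° = -26.80
Leg 2 (095°, 17 km): east 17 sin 95° = 16.94, north 17 cos 95° = -1.48
Leg 3 (004°, 43 km): east 43 sin 4° = 3.00, north 43 cos 4° = 42.90
Net: 23.23 east, 14.61 north. Distance = √((23.23)² + (14.61)²) = 27.441 km.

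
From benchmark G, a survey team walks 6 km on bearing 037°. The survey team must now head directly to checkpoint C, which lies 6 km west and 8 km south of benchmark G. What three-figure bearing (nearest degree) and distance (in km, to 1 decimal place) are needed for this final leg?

217°, 16.0 km

Leg 1 (037°, 6 km): east 6 sin 37° = 3.61, north 6 cos 37° = 4.79
Current position: (3.61, 4.79). Target: (-6, -8). Remaining: Δeast = -9.61, Δnorth = -12.79.
Bearing = atan2(-9.61, -12.79) mod 360° = 216.92°; distance = √((-9.61)² + (-12.79)²) = 16.000 km.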